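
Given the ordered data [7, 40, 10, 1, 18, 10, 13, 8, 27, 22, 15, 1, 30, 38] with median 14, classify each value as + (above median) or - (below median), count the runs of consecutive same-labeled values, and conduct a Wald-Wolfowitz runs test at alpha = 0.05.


Step 1: Compute median = 14; label A = above, B = below.
Labels in order: BABBABBBAAABAA  (n_A = 7, n_B = 7)
Step 2: Count runs R = 8.
Step 3: Under H0 (random ordering), E[R] = 2*n_A*n_B/(n_A+n_B) + 1 = 2*7*7/14 + 1 = 8.0000.
        Var[R] = 2*n_A*n_B*(2*n_A*n_B - n_A - n_B) / ((n_A+n_B)^2 * (n_A+n_B-1)) = 8232/2548 = 3.2308.
        SD[R] = 1.7974.
Step 4: R = E[R], so z = 0 with no continuity correction.
Step 5: Two-sided p-value via normal approximation = 2*(1 - Phi(|z|)) = 1.000000.
Step 6: alpha = 0.05. fail to reject H0.

R = 8, z = 0.0000, p = 1.000000, fail to reject H0.


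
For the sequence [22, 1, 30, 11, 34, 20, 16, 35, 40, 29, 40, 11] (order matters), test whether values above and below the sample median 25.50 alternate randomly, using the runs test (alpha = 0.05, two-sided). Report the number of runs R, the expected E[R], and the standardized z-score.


Step 1: Compute median = 25.50; label A = above, B = below.
Labels in order: BBABABBAAAAB  (n_A = 6, n_B = 6)
Step 2: Count runs R = 7.
Step 3: Under H0 (random ordering), E[R] = 2*n_A*n_B/(n_A+n_B) + 1 = 2*6*6/12 + 1 = 7.0000.
        Var[R] = 2*n_A*n_B*(2*n_A*n_B - n_A - n_B) / ((n_A+n_B)^2 * (n_A+n_B-1)) = 4320/1584 = 2.7273.
        SD[R] = 1.6514.
Step 4: R = E[R], so z = 0 with no continuity correction.
Step 5: Two-sided p-value via normal approximation = 2*(1 - Phi(|z|)) = 1.000000.
Step 6: alpha = 0.05. fail to reject H0.

R = 7, z = 0.0000, p = 1.000000, fail to reject H0.


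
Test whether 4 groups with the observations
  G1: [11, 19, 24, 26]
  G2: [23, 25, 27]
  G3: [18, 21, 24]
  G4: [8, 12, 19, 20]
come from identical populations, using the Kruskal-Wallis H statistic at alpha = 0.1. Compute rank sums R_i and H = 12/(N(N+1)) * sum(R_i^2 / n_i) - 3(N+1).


Step 1: Combine all N = 14 observations and assign midranks.
sorted (value, group, rank): (8,G4,1), (11,G1,2), (12,G4,3), (18,G3,4), (19,G1,5.5), (19,G4,5.5), (20,G4,7), (21,G3,8), (23,G2,9), (24,G1,10.5), (24,G3,10.5), (25,G2,12), (26,G1,13), (27,G2,14)
Step 2: Sum ranks within each group.
R_1 = 31 (n_1 = 4)
R_2 = 35 (n_2 = 3)
R_3 = 22.5 (n_3 = 3)
R_4 = 16.5 (n_4 = 4)
Step 3: H = 12/(N(N+1)) * sum(R_i^2/n_i) - 3(N+1)
     = 12/(14*15) * (31^2/4 + 35^2/3 + 22.5^2/3 + 16.5^2/4) - 3*15
     = 0.057143 * 885.396 - 45
     = 5.594048.
Step 4: Ties present; correction factor C = 1 - 12/(14^3 - 14) = 0.995604. Corrected H = 5.594048 / 0.995604 = 5.618745.
Step 5: Under H0, H ~ chi^2(3); p-value = 0.131706.
Step 6: alpha = 0.1. fail to reject H0.

H = 5.6187, df = 3, p = 0.131706, fail to reject H0.


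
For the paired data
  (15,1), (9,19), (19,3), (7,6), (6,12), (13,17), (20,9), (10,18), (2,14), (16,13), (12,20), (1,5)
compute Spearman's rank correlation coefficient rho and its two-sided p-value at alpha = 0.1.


Step 1: Rank x and y separately (midranks; no ties here).
rank(x): 15->9, 9->5, 19->11, 7->4, 6->3, 13->8, 20->12, 10->6, 2->2, 16->10, 12->7, 1->1
rank(y): 1->1, 19->11, 3->2, 6->4, 12->6, 17->9, 9->5, 18->10, 14->8, 13->7, 20->12, 5->3
Step 2: d_i = R_x(i) - R_y(i); compute d_i^2.
  (9-1)^2=64, (5-11)^2=36, (11-2)^2=81, (4-4)^2=0, (3-6)^2=9, (8-9)^2=1, (12-5)^2=49, (6-10)^2=16, (2-8)^2=36, (10-7)^2=9, (7-12)^2=25, (1-3)^2=4
sum(d^2) = 330.
Step 3: rho = 1 - 6*330 / (12*(12^2 - 1)) = 1 - 1980/1716 = -0.153846.
Step 4: Under H0, t = rho * sqrt((n-2)/(1-rho^2)) = -0.4924 ~ t(10).
Step 5: Two-sided p-value from the t-distribution with 10 df = 0.633091.
Step 6: alpha = 0.1. fail to reject H0.

rho = -0.1538, p = 0.633091, fail to reject H0 at alpha = 0.1.


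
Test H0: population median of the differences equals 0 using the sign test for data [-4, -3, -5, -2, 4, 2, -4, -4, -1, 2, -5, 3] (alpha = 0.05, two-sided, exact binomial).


Step 1: Discard zero differences. Original n = 12; n_eff = number of nonzero differences = 12.
Nonzero differences (with sign): -4, -3, -5, -2, +4, +2, -4, -4, -1, +2, -5, +3
Step 2: Count signs: positive = 4, negative = 8.
Step 3: Under H0: P(positive) = 0.5, so the number of positives S ~ Bin(12, 0.5).
Step 4: Two-sided exact p-value = sum of Bin(12,0.5) probabilities at or below the observed probability = 0.387695.
Step 5: alpha = 0.05. fail to reject H0.

n_eff = 12, pos = 4, neg = 8, p = 0.387695, fail to reject H0.


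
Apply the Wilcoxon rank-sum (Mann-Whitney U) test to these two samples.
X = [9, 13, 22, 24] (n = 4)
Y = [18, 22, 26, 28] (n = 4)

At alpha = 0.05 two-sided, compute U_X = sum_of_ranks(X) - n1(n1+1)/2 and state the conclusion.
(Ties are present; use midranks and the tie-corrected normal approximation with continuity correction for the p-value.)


Step 1: Combine and sort all 8 observations; assign midranks.
sorted (value, group): (9,X), (13,X), (18,Y), (22,X), (22,Y), (24,X), (26,Y), (28,Y)
ranks: 9->1, 13->2, 18->3, 22->4.5, 22->4.5, 24->6, 26->7, 28->8
Step 2: Rank sum for X: R1 = 1 + 2 + 4.5 + 6 = 13.5.
Step 3: U_X = R1 - n1(n1+1)/2 = 13.5 - 4*5/2 = 13.5 - 10 = 3.5.
       U_Y = n1*n2 - U_X = 16 - 3.5 = 12.5.
Step 4: Ties are present, so use the tie-corrected normal approximation (with continuity correction) for the p-value.
Step 5: p-value = 0.245383; compare to alpha = 0.05. fail to reject H0.

U_X = 3.5, p = 0.245383, fail to reject H0 at alpha = 0.05.


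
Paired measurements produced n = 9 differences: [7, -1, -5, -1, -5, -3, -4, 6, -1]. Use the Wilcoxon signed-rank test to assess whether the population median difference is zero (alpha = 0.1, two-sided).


Step 1: Drop any zero differences (none here) and take |d_i|.
|d| = [7, 1, 5, 1, 5, 3, 4, 6, 1]
Step 2: Midrank |d_i| (ties get averaged ranks).
ranks: |7|->9, |1|->2, |5|->6.5, |1|->2, |5|->6.5, |3|->4, |4|->5, |6|->8, |1|->2
Step 3: Attach original signs; sum ranks with positive sign and with negative sign.
W+ = 9 + 8 = 17
W- = 2 + 6.5 + 2 + 6.5 + 4 + 5 + 2 = 28
(Check: W+ + W- = 45 should equal n(n+1)/2 = 45.)
Step 4: Test statistic W = min(W+, W-) = 17.
Step 5: Ties in |d|, so use the tie-corrected normal approximation.
        E[W] = n(n+1)/4 = 9*10/4 = 22.5.
        Tie groups: |d|=1 (t=3), |d|=5 (t=2); sum(t^3 - t) = 30.
        Var[W] = n(n+1)(2n+1)/24 - sum(t^3-t)/48 = 1710/24 - 30/48 = 70.625.
        z = (W - E[W]) / sqrt(Var[W]) = (17 - 22.5) / 8.4039 = -0.6545.
        Two-sided p = 2*Phi(z) = 0.512815.
Step 6: alpha = 0.1. fail to reject H0.

W+ = 17, W- = 28, W = min = 17, p = 0.512815, fail to reject H0.


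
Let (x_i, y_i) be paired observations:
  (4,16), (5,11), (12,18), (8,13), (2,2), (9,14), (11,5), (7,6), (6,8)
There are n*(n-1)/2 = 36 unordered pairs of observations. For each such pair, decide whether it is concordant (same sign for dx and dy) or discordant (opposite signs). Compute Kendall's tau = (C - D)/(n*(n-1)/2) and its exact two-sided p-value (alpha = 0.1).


Step 1: Enumerate the 36 unordered pairs (i,j) with i<j and classify each by sign(x_j-x_i) * sign(y_j-y_i).
  (1,2):dx=+1,dy=-5->D; (1,3):dx=+8,dy=+2->C; (1,4):dx=+4,dy=-3->D; (1,5):dx=-2,dy=-14->C
  (1,6):dx=+5,dy=-2->D; (1,7):dx=+7,dy=-11->D; (1,8):dx=+3,dy=-10->D; (1,9):dx=+2,dy=-8->D
  (2,3):dx=+7,dy=+7->C; (2,4):dx=+3,dy=+2->C; (2,5):dx=-3,dy=-9->C; (2,6):dx=+4,dy=+3->C
  (2,7):dx=+6,dy=-6->D; (2,8):dx=+2,dy=-5->D; (2,9):dx=+1,dy=-3->D; (3,4):dx=-4,dy=-5->C
  (3,5):dx=-10,dy=-16->C; (3,6):dx=-3,dy=-4->C; (3,7):dx=-1,dy=-13->C; (3,8):dx=-5,dy=-12->C
  (3,9):dx=-6,dy=-10->C; (4,5):dx=-6,dy=-11->C; (4,6):dx=+1,dy=+1->C; (4,7):dx=+3,dy=-8->D
  (4,8):dx=-1,dy=-7->C; (4,9):dx=-2,dy=-5->C; (5,6):dx=+7,dy=+12->C; (5,7):dx=+9,dy=+3->C
  (5,8):dx=+5,dy=+4->C; (5,9):dx=+4,dy=+6->C; (6,7):dx=+2,dy=-9->D; (6,8):dx=-2,dy=-8->C
  (6,9):dx=-3,dy=-6->C; (7,8):dx=-4,dy=+1->D; (7,9):dx=-5,dy=+3->D; (8,9):dx=-1,dy=+2->D
Step 2: C = 22, D = 14, total pairs = 36.
Step 3: tau = (C - D)/(n(n-1)/2) = (22 - 14)/36 = 0.222222.
Step 4: Exact two-sided p-value (enumerate n! = 362880 permutations of y under H0): p = 0.476709.
Step 5: alpha = 0.1. fail to reject H0.

tau_b = 0.2222 (C=22, D=14), p = 0.476709, fail to reject H0.


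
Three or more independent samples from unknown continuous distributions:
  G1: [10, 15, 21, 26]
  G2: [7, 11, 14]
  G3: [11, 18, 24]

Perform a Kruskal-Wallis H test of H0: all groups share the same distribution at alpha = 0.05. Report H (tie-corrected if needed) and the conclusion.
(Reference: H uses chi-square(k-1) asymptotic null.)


Step 1: Combine all N = 10 observations and assign midranks.
sorted (value, group, rank): (7,G2,1), (10,G1,2), (11,G2,3.5), (11,G3,3.5), (14,G2,5), (15,G1,6), (18,G3,7), (21,G1,8), (24,G3,9), (26,G1,10)
Step 2: Sum ranks within each group.
R_1 = 26 (n_1 = 4)
R_2 = 9.5 (n_2 = 3)
R_3 = 19.5 (n_3 = 3)
Step 3: H = 12/(N(N+1)) * sum(R_i^2/n_i) - 3(N+1)
     = 12/(10*11) * (26^2/4 + 9.5^2/3 + 19.5^2/3) - 3*11
     = 0.109091 * 325.833 - 33
     = 2.545455.
Step 4: Ties present; correction factor C = 1 - 6/(10^3 - 10) = 0.993939. Corrected H = 2.545455 / 0.993939 = 2.560976.
Step 5: Under H0, H ~ chi^2(2); p-value = 0.277902.
Step 6: alpha = 0.05. fail to reject H0.

H = 2.5610, df = 2, p = 0.277902, fail to reject H0.


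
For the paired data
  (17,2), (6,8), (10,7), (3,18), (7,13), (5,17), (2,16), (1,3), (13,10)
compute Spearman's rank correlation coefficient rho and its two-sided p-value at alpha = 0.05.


Step 1: Rank x and y separately (midranks; no ties here).
rank(x): 17->9, 6->5, 10->7, 3->3, 7->6, 5->4, 2->2, 1->1, 13->8
rank(y): 2->1, 8->4, 7->3, 18->9, 13->6, 17->8, 16->7, 3->2, 10->5
Step 2: d_i = R_x(i) - R_y(i); compute d_i^2.
  (9-1)^2=64, (5-4)^2=1, (7-3)^2=16, (3-9)^2=36, (6-6)^2=0, (4-8)^2=16, (2-7)^2=25, (1-2)^2=1, (8-5)^2=9
sum(d^2) = 168.
Step 3: rho = 1 - 6*168 / (9*(9^2 - 1)) = 1 - 1008/720 = -0.400000.
Step 4: Under H0, t = rho * sqrt((n-2)/(1-rho^2)) = -1.1547 ~ t(7).
Step 5: Two-sided p-value from the t-distribution with 7 df = 0.286105.
Step 6: alpha = 0.05. fail to reject H0.

rho = -0.4000, p = 0.286105, fail to reject H0 at alpha = 0.05.


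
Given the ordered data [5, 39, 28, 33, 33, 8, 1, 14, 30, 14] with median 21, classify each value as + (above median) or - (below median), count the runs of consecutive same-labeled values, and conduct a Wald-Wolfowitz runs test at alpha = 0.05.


Step 1: Compute median = 21; label A = above, B = below.
Labels in order: BAAAABBBAB  (n_A = 5, n_B = 5)
Step 2: Count runs R = 5.
Step 3: Under H0 (random ordering), E[R] = 2*n_A*n_B/(n_A+n_B) + 1 = 2*5*5/10 + 1 = 6.0000.
        Var[R] = 2*n_A*n_B*(2*n_A*n_B - n_A - n_B) / ((n_A+n_B)^2 * (n_A+n_B-1)) = 2000/900 = 2.2222.
        SD[R] = 1.4907.
Step 4: Continuity-corrected z = (R + 0.5 - E[R]) / SD[R] = (5 + 0.5 - 6.0000) / 1.4907 = -0.3354.
Step 5: Two-sided p-value via normal approximation = 2*(1 - Phi(|z|)) = 0.737316.
Step 6: alpha = 0.05. fail to reject H0.

R = 5, z = -0.3354, p = 0.737316, fail to reject H0.


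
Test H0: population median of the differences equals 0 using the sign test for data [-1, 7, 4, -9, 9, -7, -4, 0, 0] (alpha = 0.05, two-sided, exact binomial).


Step 1: Discard zero differences. Original n = 9; n_eff = number of nonzero differences = 7.
Nonzero differences (with sign): -1, +7, +4, -9, +9, -7, -4
Step 2: Count signs: positive = 3, negative = 4.
Step 3: Under H0: P(positive) = 0.5, so the number of positives S ~ Bin(7, 0.5).
Step 4: Two-sided exact p-value = sum of Bin(7,0.5) probabilities at or below the observed probability = 1.000000.
Step 5: alpha = 0.05. fail to reject H0.

n_eff = 7, pos = 3, neg = 4, p = 1.000000, fail to reject H0.


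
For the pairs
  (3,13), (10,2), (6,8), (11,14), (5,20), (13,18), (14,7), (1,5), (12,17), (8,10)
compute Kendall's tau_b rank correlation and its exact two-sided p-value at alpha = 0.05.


Step 1: Enumerate the 45 unordered pairs (i,j) with i<j and classify each by sign(x_j-x_i) * sign(y_j-y_i).
  (1,2):dx=+7,dy=-11->D; (1,3):dx=+3,dy=-5->D; (1,4):dx=+8,dy=+1->C; (1,5):dx=+2,dy=+7->C
  (1,6):dx=+10,dy=+5->C; (1,7):dx=+11,dy=-6->D; (1,8):dx=-2,dy=-8->C; (1,9):dx=+9,dy=+4->C
  (1,10):dx=+5,dy=-3->D; (2,3):dx=-4,dy=+6->D; (2,4):dx=+1,dy=+12->C; (2,5):dx=-5,dy=+18->D
  (2,6):dx=+3,dy=+16->C; (2,7):dx=+4,dy=+5->C; (2,8):dx=-9,dy=+3->D; (2,9):dx=+2,dy=+15->C
  (2,10):dx=-2,dy=+8->D; (3,4):dx=+5,dy=+6->C; (3,5):dx=-1,dy=+12->D; (3,6):dx=+7,dy=+10->C
  (3,7):dx=+8,dy=-1->D; (3,8):dx=-5,dy=-3->C; (3,9):dx=+6,dy=+9->C; (3,10):dx=+2,dy=+2->C
  (4,5):dx=-6,dy=+6->D; (4,6):dx=+2,dy=+4->C; (4,7):dx=+3,dy=-7->D; (4,8):dx=-10,dy=-9->C
  (4,9):dx=+1,dy=+3->C; (4,10):dx=-3,dy=-4->C; (5,6):dx=+8,dy=-2->D; (5,7):dx=+9,dy=-13->D
  (5,8):dx=-4,dy=-15->C; (5,9):dx=+7,dy=-3->D; (5,10):dx=+3,dy=-10->D; (6,7):dx=+1,dy=-11->D
  (6,8):dx=-12,dy=-13->C; (6,9):dx=-1,dy=-1->C; (6,10):dx=-5,dy=-8->C; (7,8):dx=-13,dy=-2->C
  (7,9):dx=-2,dy=+10->D; (7,10):dx=-6,dy=+3->D; (8,9):dx=+11,dy=+12->C; (8,10):dx=+7,dy=+5->C
  (9,10):dx=-4,dy=-7->C
Step 2: C = 26, D = 19, total pairs = 45.
Step 3: tau = (C - D)/(n(n-1)/2) = (26 - 19)/45 = 0.155556.
Step 4: Exact two-sided p-value (enumerate n! = 3628800 permutations of y under H0): p = 0.600654.
Step 5: alpha = 0.05. fail to reject H0.

tau_b = 0.1556 (C=26, D=19), p = 0.600654, fail to reject H0.


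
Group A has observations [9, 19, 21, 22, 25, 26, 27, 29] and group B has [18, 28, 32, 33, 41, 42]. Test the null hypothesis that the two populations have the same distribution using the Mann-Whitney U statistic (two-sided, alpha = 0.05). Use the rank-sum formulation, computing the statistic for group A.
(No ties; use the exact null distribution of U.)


Step 1: Combine and sort all 14 observations; assign midranks.
sorted (value, group): (9,X), (18,Y), (19,X), (21,X), (22,X), (25,X), (26,X), (27,X), (28,Y), (29,X), (32,Y), (33,Y), (41,Y), (42,Y)
ranks: 9->1, 18->2, 19->3, 21->4, 22->5, 25->6, 26->7, 27->8, 28->9, 29->10, 32->11, 33->12, 41->13, 42->14
Step 2: Rank sum for X: R1 = 1 + 3 + 4 + 5 + 6 + 7 + 8 + 10 = 44.
Step 3: U_X = R1 - n1(n1+1)/2 = 44 - 8*9/2 = 44 - 36 = 8.
       U_Y = n1*n2 - U_X = 48 - 8 = 40.
Step 4: No ties, so the exact null distribution of U (based on enumerating the C(14,8) = 3003 equally likely rank assignments) gives the two-sided p-value.
Step 5: p-value = 0.042624; compare to alpha = 0.05. reject H0.

U_X = 8, p = 0.042624, reject H0 at alpha = 0.05.


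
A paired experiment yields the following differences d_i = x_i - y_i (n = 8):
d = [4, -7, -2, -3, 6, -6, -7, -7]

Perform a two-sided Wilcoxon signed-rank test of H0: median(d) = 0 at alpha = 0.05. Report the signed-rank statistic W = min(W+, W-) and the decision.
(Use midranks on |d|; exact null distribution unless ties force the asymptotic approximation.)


Step 1: Drop any zero differences (none here) and take |d_i|.
|d| = [4, 7, 2, 3, 6, 6, 7, 7]
Step 2: Midrank |d_i| (ties get averaged ranks).
ranks: |4|->3, |7|->7, |2|->1, |3|->2, |6|->4.5, |6|->4.5, |7|->7, |7|->7
Step 3: Attach original signs; sum ranks with positive sign and with negative sign.
W+ = 3 + 4.5 = 7.5
W- = 7 + 1 + 2 + 4.5 + 7 + 7 = 28.5
(Check: W+ + W- = 36 should equal n(n+1)/2 = 36.)
Step 4: Test statistic W = min(W+, W-) = 7.5.
Step 5: Ties in |d|, so use the tie-corrected normal approximation.
        E[W] = n(n+1)/4 = 8*9/4 = 18.
        Tie groups: |d|=6 (t=2), |d|=7 (t=3); sum(t^3 - t) = 30.
        Var[W] = n(n+1)(2n+1)/24 - sum(t^3-t)/48 = 1224/24 - 30/48 = 50.375.
        z = (W - E[W]) / sqrt(Var[W]) = (7.5 - 18) / 7.0975 = -1.4794.
        Two-sided p = 2*Phi(z) = 0.139037.
Step 6: alpha = 0.05. fail to reject H0.

W+ = 7.5, W- = 28.5, W = min = 7.5, p = 0.139037, fail to reject H0.


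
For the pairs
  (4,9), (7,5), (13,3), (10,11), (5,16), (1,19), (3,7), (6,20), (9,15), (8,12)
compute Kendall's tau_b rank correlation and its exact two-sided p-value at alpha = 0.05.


Step 1: Enumerate the 45 unordered pairs (i,j) with i<j and classify each by sign(x_j-x_i) * sign(y_j-y_i).
  (1,2):dx=+3,dy=-4->D; (1,3):dx=+9,dy=-6->D; (1,4):dx=+6,dy=+2->C; (1,5):dx=+1,dy=+7->C
  (1,6):dx=-3,dy=+10->D; (1,7):dx=-1,dy=-2->C; (1,8):dx=+2,dy=+11->C; (1,9):dx=+5,dy=+6->C
  (1,10):dx=+4,dy=+3->C; (2,3):dx=+6,dy=-2->D; (2,4):dx=+3,dy=+6->C; (2,5):dx=-2,dy=+11->D
  (2,6):dx=-6,dy=+14->D; (2,7):dx=-4,dy=+2->D; (2,8):dx=-1,dy=+15->D; (2,9):dx=+2,dy=+10->C
  (2,10):dx=+1,dy=+7->C; (3,4):dx=-3,dy=+8->D; (3,5):dx=-8,dy=+13->D; (3,6):dx=-12,dy=+16->D
  (3,7):dx=-10,dy=+4->D; (3,8):dx=-7,dy=+17->D; (3,9):dx=-4,dy=+12->D; (3,10):dx=-5,dy=+9->D
  (4,5):dx=-5,dy=+5->D; (4,6):dx=-9,dy=+8->D; (4,7):dx=-7,dy=-4->C; (4,8):dx=-4,dy=+9->D
  (4,9):dx=-1,dy=+4->D; (4,10):dx=-2,dy=+1->D; (5,6):dx=-4,dy=+3->D; (5,7):dx=-2,dy=-9->C
  (5,8):dx=+1,dy=+4->C; (5,9):dx=+4,dy=-1->D; (5,10):dx=+3,dy=-4->D; (6,7):dx=+2,dy=-12->D
  (6,8):dx=+5,dy=+1->C; (6,9):dx=+8,dy=-4->D; (6,10):dx=+7,dy=-7->D; (7,8):dx=+3,dy=+13->C
  (7,9):dx=+6,dy=+8->C; (7,10):dx=+5,dy=+5->C; (8,9):dx=+3,dy=-5->D; (8,10):dx=+2,dy=-8->D
  (9,10):dx=-1,dy=-3->C
Step 2: C = 17, D = 28, total pairs = 45.
Step 3: tau = (C - D)/(n(n-1)/2) = (17 - 28)/45 = -0.244444.
Step 4: Exact two-sided p-value (enumerate n! = 3628800 permutations of y under H0): p = 0.380720.
Step 5: alpha = 0.05. fail to reject H0.

tau_b = -0.2444 (C=17, D=28), p = 0.380720, fail to reject H0.


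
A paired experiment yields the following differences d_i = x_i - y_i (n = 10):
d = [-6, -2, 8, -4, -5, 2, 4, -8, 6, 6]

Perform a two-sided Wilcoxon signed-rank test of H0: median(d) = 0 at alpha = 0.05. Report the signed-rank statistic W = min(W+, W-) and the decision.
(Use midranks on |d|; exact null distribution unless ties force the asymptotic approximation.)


Step 1: Drop any zero differences (none here) and take |d_i|.
|d| = [6, 2, 8, 4, 5, 2, 4, 8, 6, 6]
Step 2: Midrank |d_i| (ties get averaged ranks).
ranks: |6|->7, |2|->1.5, |8|->9.5, |4|->3.5, |5|->5, |2|->1.5, |4|->3.5, |8|->9.5, |6|->7, |6|->7
Step 3: Attach original signs; sum ranks with positive sign and with negative sign.
W+ = 9.5 + 1.5 + 3.5 + 7 + 7 = 28.5
W- = 7 + 1.5 + 3.5 + 5 + 9.5 = 26.5
(Check: W+ + W- = 55 should equal n(n+1)/2 = 55.)
Step 4: Test statistic W = min(W+, W-) = 26.5.
Step 5: Ties in |d|, so use the tie-corrected normal approximation.
        E[W] = n(n+1)/4 = 10*11/4 = 27.5.
        Tie groups: |d|=2 (t=2), |d|=4 (t=2), |d|=6 (t=3), |d|=8 (t=2); sum(t^3 - t) = 42.
        Var[W] = n(n+1)(2n+1)/24 - sum(t^3-t)/48 = 2310/24 - 42/48 = 95.375.
        z = (W - E[W]) / sqrt(Var[W]) = (26.5 - 27.5) / 9.7660 = -0.1024.
        Two-sided p = 2*Phi(z) = 0.918442.
Step 6: alpha = 0.05. fail to reject H0.

W+ = 28.5, W- = 26.5, W = min = 26.5, p = 0.918442, fail to reject H0.


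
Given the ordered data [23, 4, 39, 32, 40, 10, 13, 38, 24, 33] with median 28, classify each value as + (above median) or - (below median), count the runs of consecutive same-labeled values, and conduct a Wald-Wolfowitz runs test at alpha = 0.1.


Step 1: Compute median = 28; label A = above, B = below.
Labels in order: BBAAABBABA  (n_A = 5, n_B = 5)
Step 2: Count runs R = 6.
Step 3: Under H0 (random ordering), E[R] = 2*n_A*n_B/(n_A+n_B) + 1 = 2*5*5/10 + 1 = 6.0000.
        Var[R] = 2*n_A*n_B*(2*n_A*n_B - n_A - n_B) / ((n_A+n_B)^2 * (n_A+n_B-1)) = 2000/900 = 2.2222.
        SD[R] = 1.4907.
Step 4: R = E[R], so z = 0 with no continuity correction.
Step 5: Two-sided p-value via normal approximation = 2*(1 - Phi(|z|)) = 1.000000.
Step 6: alpha = 0.1. fail to reject H0.

R = 6, z = 0.0000, p = 1.000000, fail to reject H0.


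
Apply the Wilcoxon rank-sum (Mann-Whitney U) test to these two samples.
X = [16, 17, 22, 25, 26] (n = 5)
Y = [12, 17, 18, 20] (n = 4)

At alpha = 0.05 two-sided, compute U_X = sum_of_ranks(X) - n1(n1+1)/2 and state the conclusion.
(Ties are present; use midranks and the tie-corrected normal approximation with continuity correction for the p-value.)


Step 1: Combine and sort all 9 observations; assign midranks.
sorted (value, group): (12,Y), (16,X), (17,X), (17,Y), (18,Y), (20,Y), (22,X), (25,X), (26,X)
ranks: 12->1, 16->2, 17->3.5, 17->3.5, 18->5, 20->6, 22->7, 25->8, 26->9
Step 2: Rank sum for X: R1 = 2 + 3.5 + 7 + 8 + 9 = 29.5.
Step 3: U_X = R1 - n1(n1+1)/2 = 29.5 - 5*6/2 = 29.5 - 15 = 14.5.
       U_Y = n1*n2 - U_X = 20 - 14.5 = 5.5.
Step 4: Ties are present, so use the tie-corrected normal approximation (with continuity correction) for the p-value.
Step 5: p-value = 0.325163; compare to alpha = 0.05. fail to reject H0.

U_X = 14.5, p = 0.325163, fail to reject H0 at alpha = 0.05.


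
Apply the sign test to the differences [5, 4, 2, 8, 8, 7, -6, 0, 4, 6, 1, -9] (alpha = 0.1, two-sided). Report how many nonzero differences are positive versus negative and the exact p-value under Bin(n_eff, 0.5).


Step 1: Discard zero differences. Original n = 12; n_eff = number of nonzero differences = 11.
Nonzero differences (with sign): +5, +4, +2, +8, +8, +7, -6, +4, +6, +1, -9
Step 2: Count signs: positive = 9, negative = 2.
Step 3: Under H0: P(positive) = 0.5, so the number of positives S ~ Bin(11, 0.5).
Step 4: Two-sided exact p-value = sum of Bin(11,0.5) probabilities at or below the observed probability = 0.065430.
Step 5: alpha = 0.1. reject H0.

n_eff = 11, pos = 9, neg = 2, p = 0.065430, reject H0.


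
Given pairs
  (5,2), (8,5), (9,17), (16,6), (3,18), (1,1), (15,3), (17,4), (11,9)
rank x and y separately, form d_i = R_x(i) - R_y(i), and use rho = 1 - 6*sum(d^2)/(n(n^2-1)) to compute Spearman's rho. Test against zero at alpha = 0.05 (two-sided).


Step 1: Rank x and y separately (midranks; no ties here).
rank(x): 5->3, 8->4, 9->5, 16->8, 3->2, 1->1, 15->7, 17->9, 11->6
rank(y): 2->2, 5->5, 17->8, 6->6, 18->9, 1->1, 3->3, 4->4, 9->7
Step 2: d_i = R_x(i) - R_y(i); compute d_i^2.
  (3-2)^2=1, (4-5)^2=1, (5-8)^2=9, (8-6)^2=4, (2-9)^2=49, (1-1)^2=0, (7-3)^2=16, (9-4)^2=25, (6-7)^2=1
sum(d^2) = 106.
Step 3: rho = 1 - 6*106 / (9*(9^2 - 1)) = 1 - 636/720 = 0.116667.
Step 4: Under H0, t = rho * sqrt((n-2)/(1-rho^2)) = 0.3108 ~ t(7).
Step 5: Two-sided p-value from the t-distribution with 7 df = 0.765008.
Step 6: alpha = 0.05. fail to reject H0.

rho = 0.1167, p = 0.765008, fail to reject H0 at alpha = 0.05.


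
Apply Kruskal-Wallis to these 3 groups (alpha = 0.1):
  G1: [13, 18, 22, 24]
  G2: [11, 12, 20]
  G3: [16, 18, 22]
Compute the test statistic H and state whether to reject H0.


Step 1: Combine all N = 10 observations and assign midranks.
sorted (value, group, rank): (11,G2,1), (12,G2,2), (13,G1,3), (16,G3,4), (18,G1,5.5), (18,G3,5.5), (20,G2,7), (22,G1,8.5), (22,G3,8.5), (24,G1,10)
Step 2: Sum ranks within each group.
R_1 = 27 (n_1 = 4)
R_2 = 10 (n_2 = 3)
R_3 = 18 (n_3 = 3)
Step 3: H = 12/(N(N+1)) * sum(R_i^2/n_i) - 3(N+1)
     = 12/(10*11) * (27^2/4 + 10^2/3 + 18^2/3) - 3*11
     = 0.109091 * 323.583 - 33
     = 2.300000.
Step 4: Ties present; correction factor C = 1 - 12/(10^3 - 10) = 0.987879. Corrected H = 2.300000 / 0.987879 = 2.328221.
Step 5: Under H0, H ~ chi^2(2); p-value = 0.312200.
Step 6: alpha = 0.1. fail to reject H0.

H = 2.3282, df = 2, p = 0.312200, fail to reject H0.


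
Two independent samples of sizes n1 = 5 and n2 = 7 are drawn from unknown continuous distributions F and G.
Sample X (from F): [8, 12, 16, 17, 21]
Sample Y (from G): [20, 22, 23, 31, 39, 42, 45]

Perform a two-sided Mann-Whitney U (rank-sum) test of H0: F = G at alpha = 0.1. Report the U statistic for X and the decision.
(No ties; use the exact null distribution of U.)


Step 1: Combine and sort all 12 observations; assign midranks.
sorted (value, group): (8,X), (12,X), (16,X), (17,X), (20,Y), (21,X), (22,Y), (23,Y), (31,Y), (39,Y), (42,Y), (45,Y)
ranks: 8->1, 12->2, 16->3, 17->4, 20->5, 21->6, 22->7, 23->8, 31->9, 39->10, 42->11, 45->12
Step 2: Rank sum for X: R1 = 1 + 2 + 3 + 4 + 6 = 16.
Step 3: U_X = R1 - n1(n1+1)/2 = 16 - 5*6/2 = 16 - 15 = 1.
       U_Y = n1*n2 - U_X = 35 - 1 = 34.
Step 4: No ties, so the exact null distribution of U (based on enumerating the C(12,5) = 792 equally likely rank assignments) gives the two-sided p-value.
Step 5: p-value = 0.005051; compare to alpha = 0.1. reject H0.

U_X = 1, p = 0.005051, reject H0 at alpha = 0.1.


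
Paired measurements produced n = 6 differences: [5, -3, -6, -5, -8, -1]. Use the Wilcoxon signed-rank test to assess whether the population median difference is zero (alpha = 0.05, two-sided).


Step 1: Drop any zero differences (none here) and take |d_i|.
|d| = [5, 3, 6, 5, 8, 1]
Step 2: Midrank |d_i| (ties get averaged ranks).
ranks: |5|->3.5, |3|->2, |6|->5, |5|->3.5, |8|->6, |1|->1
Step 3: Attach original signs; sum ranks with positive sign and with negative sign.
W+ = 3.5 = 3.5
W- = 2 + 5 + 3.5 + 6 + 1 = 17.5
(Check: W+ + W- = 21 should equal n(n+1)/2 = 21.)
Step 4: Test statistic W = min(W+, W-) = 3.5.
Step 5: Ties in |d|, so use the tie-corrected normal approximation.
        E[W] = n(n+1)/4 = 6*7/4 = 10.5.
        Tie groups: |d|=5 (t=2); sum(t^3 - t) = 6.
        Var[W] = n(n+1)(2n+1)/24 - sum(t^3-t)/48 = 546/24 - 6/48 = 22.625.
        z = (W - E[W]) / sqrt(Var[W]) = (3.5 - 10.5) / 4.7566 = -1.4716.
        Two-sided p = 2*Phi(z) = 0.141116.
Step 6: alpha = 0.05. fail to reject H0.

W+ = 3.5, W- = 17.5, W = min = 3.5, p = 0.141116, fail to reject H0.


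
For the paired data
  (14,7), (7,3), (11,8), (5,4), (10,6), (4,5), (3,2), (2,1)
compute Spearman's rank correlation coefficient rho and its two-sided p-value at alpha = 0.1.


Step 1: Rank x and y separately (midranks; no ties here).
rank(x): 14->8, 7->5, 11->7, 5->4, 10->6, 4->3, 3->2, 2->1
rank(y): 7->7, 3->3, 8->8, 4->4, 6->6, 5->5, 2->2, 1->1
Step 2: d_i = R_x(i) - R_y(i); compute d_i^2.
  (8-7)^2=1, (5-3)^2=4, (7-8)^2=1, (4-4)^2=0, (6-6)^2=0, (3-5)^2=4, (2-2)^2=0, (1-1)^2=0
sum(d^2) = 10.
Step 3: rho = 1 - 6*10 / (8*(8^2 - 1)) = 1 - 60/504 = 0.880952.
Step 4: Under H0, t = rho * sqrt((n-2)/(1-rho^2)) = 4.5601 ~ t(6).
Step 5: Two-sided p-value from the t-distribution with 6 df = 0.003850.
Step 6: alpha = 0.1. reject H0.

rho = 0.8810, p = 0.003850, reject H0 at alpha = 0.1.


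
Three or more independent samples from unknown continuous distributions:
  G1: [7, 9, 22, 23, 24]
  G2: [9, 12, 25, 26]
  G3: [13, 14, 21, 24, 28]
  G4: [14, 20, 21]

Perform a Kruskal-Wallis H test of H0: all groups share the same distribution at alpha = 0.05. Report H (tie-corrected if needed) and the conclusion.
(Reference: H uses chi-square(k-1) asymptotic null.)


Step 1: Combine all N = 17 observations and assign midranks.
sorted (value, group, rank): (7,G1,1), (9,G1,2.5), (9,G2,2.5), (12,G2,4), (13,G3,5), (14,G3,6.5), (14,G4,6.5), (20,G4,8), (21,G3,9.5), (21,G4,9.5), (22,G1,11), (23,G1,12), (24,G1,13.5), (24,G3,13.5), (25,G2,15), (26,G2,16), (28,G3,17)
Step 2: Sum ranks within each group.
R_1 = 40 (n_1 = 5)
R_2 = 37.5 (n_2 = 4)
R_3 = 51.5 (n_3 = 5)
R_4 = 24 (n_4 = 3)
Step 3: H = 12/(N(N+1)) * sum(R_i^2/n_i) - 3(N+1)
     = 12/(17*18) * (40^2/5 + 37.5^2/4 + 51.5^2/5 + 24^2/3) - 3*18
     = 0.039216 * 1394.01 - 54
     = 0.667157.
Step 4: Ties present; correction factor C = 1 - 24/(17^3 - 17) = 0.995098. Corrected H = 0.667157 / 0.995098 = 0.670443.
Step 5: Under H0, H ~ chi^2(3); p-value = 0.880133.
Step 6: alpha = 0.05. fail to reject H0.

H = 0.6704, df = 3, p = 0.880133, fail to reject H0.


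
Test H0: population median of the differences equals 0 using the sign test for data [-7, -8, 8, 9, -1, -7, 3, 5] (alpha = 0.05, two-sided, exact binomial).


Step 1: Discard zero differences. Original n = 8; n_eff = number of nonzero differences = 8.
Nonzero differences (with sign): -7, -8, +8, +9, -1, -7, +3, +5
Step 2: Count signs: positive = 4, negative = 4.
Step 3: Under H0: P(positive) = 0.5, so the number of positives S ~ Bin(8, 0.5).
Step 4: Two-sided exact p-value = sum of Bin(8,0.5) probabilities at or below the observed probability = 1.000000.
Step 5: alpha = 0.05. fail to reject H0.

n_eff = 8, pos = 4, neg = 4, p = 1.000000, fail to reject H0.


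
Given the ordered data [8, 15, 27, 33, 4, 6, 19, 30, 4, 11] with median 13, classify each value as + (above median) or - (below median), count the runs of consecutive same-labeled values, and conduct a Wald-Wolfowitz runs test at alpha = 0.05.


Step 1: Compute median = 13; label A = above, B = below.
Labels in order: BAAABBAABB  (n_A = 5, n_B = 5)
Step 2: Count runs R = 5.
Step 3: Under H0 (random ordering), E[R] = 2*n_A*n_B/(n_A+n_B) + 1 = 2*5*5/10 + 1 = 6.0000.
        Var[R] = 2*n_A*n_B*(2*n_A*n_B - n_A - n_B) / ((n_A+n_B)^2 * (n_A+n_B-1)) = 2000/900 = 2.2222.
        SD[R] = 1.4907.
Step 4: Continuity-corrected z = (R + 0.5 - E[R]) / SD[R] = (5 + 0.5 - 6.0000) / 1.4907 = -0.3354.
Step 5: Two-sided p-value via normal approximation = 2*(1 - Phi(|z|)) = 0.737316.
Step 6: alpha = 0.05. fail to reject H0.

R = 5, z = -0.3354, p = 0.737316, fail to reject H0.


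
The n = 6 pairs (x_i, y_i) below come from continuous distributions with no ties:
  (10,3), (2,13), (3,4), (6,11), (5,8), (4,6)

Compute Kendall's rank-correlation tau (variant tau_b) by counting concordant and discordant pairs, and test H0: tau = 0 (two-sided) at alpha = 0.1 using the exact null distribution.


Step 1: Enumerate the 15 unordered pairs (i,j) with i<j and classify each by sign(x_j-x_i) * sign(y_j-y_i).
  (1,2):dx=-8,dy=+10->D; (1,3):dx=-7,dy=+1->D; (1,4):dx=-4,dy=+8->D; (1,5):dx=-5,dy=+5->D
  (1,6):dx=-6,dy=+3->D; (2,3):dx=+1,dy=-9->D; (2,4):dx=+4,dy=-2->D; (2,5):dx=+3,dy=-5->D
  (2,6):dx=+2,dy=-7->D; (3,4):dx=+3,dy=+7->C; (3,5):dx=+2,dy=+4->C; (3,6):dx=+1,dy=+2->C
  (4,5):dx=-1,dy=-3->C; (4,6):dx=-2,dy=-5->C; (5,6):dx=-1,dy=-2->C
Step 2: C = 6, D = 9, total pairs = 15.
Step 3: tau = (C - D)/(n(n-1)/2) = (6 - 9)/15 = -0.200000.
Step 4: Exact two-sided p-value (enumerate n! = 720 permutations of y under H0): p = 0.719444.
Step 5: alpha = 0.1. fail to reject H0.

tau_b = -0.2000 (C=6, D=9), p = 0.719444, fail to reject H0.


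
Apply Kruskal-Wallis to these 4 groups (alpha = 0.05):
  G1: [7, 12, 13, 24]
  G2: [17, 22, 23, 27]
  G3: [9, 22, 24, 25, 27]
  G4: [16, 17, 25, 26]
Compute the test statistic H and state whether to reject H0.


Step 1: Combine all N = 17 observations and assign midranks.
sorted (value, group, rank): (7,G1,1), (9,G3,2), (12,G1,3), (13,G1,4), (16,G4,5), (17,G2,6.5), (17,G4,6.5), (22,G2,8.5), (22,G3,8.5), (23,G2,10), (24,G1,11.5), (24,G3,11.5), (25,G3,13.5), (25,G4,13.5), (26,G4,15), (27,G2,16.5), (27,G3,16.5)
Step 2: Sum ranks within each group.
R_1 = 19.5 (n_1 = 4)
R_2 = 41.5 (n_2 = 4)
R_3 = 52 (n_3 = 5)
R_4 = 40 (n_4 = 4)
Step 3: H = 12/(N(N+1)) * sum(R_i^2/n_i) - 3(N+1)
     = 12/(17*18) * (19.5^2/4 + 41.5^2/4 + 52^2/5 + 40^2/4) - 3*18
     = 0.039216 * 1466.42 - 54
     = 3.506863.
Step 4: Ties present; correction factor C = 1 - 30/(17^3 - 17) = 0.993873. Corrected H = 3.506863 / 0.993873 = 3.528483.
Step 5: Under H0, H ~ chi^2(3); p-value = 0.317087.
Step 6: alpha = 0.05. fail to reject H0.

H = 3.5285, df = 3, p = 0.317087, fail to reject H0.


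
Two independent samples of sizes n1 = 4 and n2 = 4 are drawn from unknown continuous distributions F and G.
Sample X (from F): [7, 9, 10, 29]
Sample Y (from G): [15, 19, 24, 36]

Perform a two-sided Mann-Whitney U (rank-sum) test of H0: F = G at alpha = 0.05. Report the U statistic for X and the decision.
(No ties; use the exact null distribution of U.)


Step 1: Combine and sort all 8 observations; assign midranks.
sorted (value, group): (7,X), (9,X), (10,X), (15,Y), (19,Y), (24,Y), (29,X), (36,Y)
ranks: 7->1, 9->2, 10->3, 15->4, 19->5, 24->6, 29->7, 36->8
Step 2: Rank sum for X: R1 = 1 + 2 + 3 + 7 = 13.
Step 3: U_X = R1 - n1(n1+1)/2 = 13 - 4*5/2 = 13 - 10 = 3.
       U_Y = n1*n2 - U_X = 16 - 3 = 13.
Step 4: No ties, so the exact null distribution of U (based on enumerating the C(8,4) = 70 equally likely rank assignments) gives the two-sided p-value.
Step 5: p-value = 0.200000; compare to alpha = 0.05. fail to reject H0.

U_X = 3, p = 0.200000, fail to reject H0 at alpha = 0.05.


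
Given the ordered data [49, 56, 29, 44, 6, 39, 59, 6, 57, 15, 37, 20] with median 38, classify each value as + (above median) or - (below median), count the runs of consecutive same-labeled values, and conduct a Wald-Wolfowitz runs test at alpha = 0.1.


Step 1: Compute median = 38; label A = above, B = below.
Labels in order: AABABAABABBB  (n_A = 6, n_B = 6)
Step 2: Count runs R = 8.
Step 3: Under H0 (random ordering), E[R] = 2*n_A*n_B/(n_A+n_B) + 1 = 2*6*6/12 + 1 = 7.0000.
        Var[R] = 2*n_A*n_B*(2*n_A*n_B - n_A - n_B) / ((n_A+n_B)^2 * (n_A+n_B-1)) = 4320/1584 = 2.7273.
        SD[R] = 1.6514.
Step 4: Continuity-corrected z = (R - 0.5 - E[R]) / SD[R] = (8 - 0.5 - 7.0000) / 1.6514 = 0.3028.
Step 5: Two-sided p-value via normal approximation = 2*(1 - Phi(|z|)) = 0.762069.
Step 6: alpha = 0.1. fail to reject H0.

R = 8, z = 0.3028, p = 0.762069, fail to reject H0.


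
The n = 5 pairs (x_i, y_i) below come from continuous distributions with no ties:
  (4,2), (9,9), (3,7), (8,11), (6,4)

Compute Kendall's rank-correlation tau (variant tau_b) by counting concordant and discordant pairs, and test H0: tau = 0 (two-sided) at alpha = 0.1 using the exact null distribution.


Step 1: Enumerate the 10 unordered pairs (i,j) with i<j and classify each by sign(x_j-x_i) * sign(y_j-y_i).
  (1,2):dx=+5,dy=+7->C; (1,3):dx=-1,dy=+5->D; (1,4):dx=+4,dy=+9->C; (1,5):dx=+2,dy=+2->C
  (2,3):dx=-6,dy=-2->C; (2,4):dx=-1,dy=+2->D; (2,5):dx=-3,dy=-5->C; (3,4):dx=+5,dy=+4->C
  (3,5):dx=+3,dy=-3->D; (4,5):dx=-2,dy=-7->C
Step 2: C = 7, D = 3, total pairs = 10.
Step 3: tau = (C - D)/(n(n-1)/2) = (7 - 3)/10 = 0.400000.
Step 4: Exact two-sided p-value (enumerate n! = 120 permutations of y under H0): p = 0.483333.
Step 5: alpha = 0.1. fail to reject H0.

tau_b = 0.4000 (C=7, D=3), p = 0.483333, fail to reject H0.


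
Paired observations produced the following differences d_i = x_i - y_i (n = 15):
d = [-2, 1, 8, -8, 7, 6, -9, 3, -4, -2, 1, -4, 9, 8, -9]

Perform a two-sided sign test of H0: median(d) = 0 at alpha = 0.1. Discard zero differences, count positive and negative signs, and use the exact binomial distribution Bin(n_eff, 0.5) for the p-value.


Step 1: Discard zero differences. Original n = 15; n_eff = number of nonzero differences = 15.
Nonzero differences (with sign): -2, +1, +8, -8, +7, +6, -9, +3, -4, -2, +1, -4, +9, +8, -9
Step 2: Count signs: positive = 8, negative = 7.
Step 3: Under H0: P(positive) = 0.5, so the number of positives S ~ Bin(15, 0.5).
Step 4: Two-sided exact p-value = sum of Bin(15,0.5) probabilities at or below the observed probability = 1.000000.
Step 5: alpha = 0.1. fail to reject H0.

n_eff = 15, pos = 8, neg = 7, p = 1.000000, fail to reject H0.


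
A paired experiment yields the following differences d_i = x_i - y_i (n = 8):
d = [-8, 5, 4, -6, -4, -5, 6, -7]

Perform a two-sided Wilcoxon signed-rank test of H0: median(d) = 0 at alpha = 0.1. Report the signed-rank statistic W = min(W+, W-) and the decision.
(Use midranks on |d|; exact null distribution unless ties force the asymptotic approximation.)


Step 1: Drop any zero differences (none here) and take |d_i|.
|d| = [8, 5, 4, 6, 4, 5, 6, 7]
Step 2: Midrank |d_i| (ties get averaged ranks).
ranks: |8|->8, |5|->3.5, |4|->1.5, |6|->5.5, |4|->1.5, |5|->3.5, |6|->5.5, |7|->7
Step 3: Attach original signs; sum ranks with positive sign and with negative sign.
W+ = 3.5 + 1.5 + 5.5 = 10.5
W- = 8 + 5.5 + 1.5 + 3.5 + 7 = 25.5
(Check: W+ + W- = 36 should equal n(n+1)/2 = 36.)
Step 4: Test statistic W = min(W+, W-) = 10.5.
Step 5: Ties in |d|, so use the tie-corrected normal approximation.
        E[W] = n(n+1)/4 = 8*9/4 = 18.
        Tie groups: |d|=4 (t=2), |d|=5 (t=2), |d|=6 (t=2); sum(t^3 - t) = 18.
        Var[W] = n(n+1)(2n+1)/24 - sum(t^3-t)/48 = 1224/24 - 18/48 = 50.625.
        z = (W - E[W]) / sqrt(Var[W]) = (10.5 - 18) / 7.1151 = -1.0541.
        Two-sided p = 2*Phi(z) = 0.291841.
Step 6: alpha = 0.1. fail to reject H0.

W+ = 10.5, W- = 25.5, W = min = 10.5, p = 0.291841, fail to reject H0.


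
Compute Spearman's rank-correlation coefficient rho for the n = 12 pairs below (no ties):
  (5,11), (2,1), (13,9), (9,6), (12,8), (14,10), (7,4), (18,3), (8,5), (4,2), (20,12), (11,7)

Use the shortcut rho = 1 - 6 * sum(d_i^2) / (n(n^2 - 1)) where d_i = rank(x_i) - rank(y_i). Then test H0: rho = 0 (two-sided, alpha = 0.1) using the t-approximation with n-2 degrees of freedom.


Step 1: Rank x and y separately (midranks; no ties here).
rank(x): 5->3, 2->1, 13->9, 9->6, 12->8, 14->10, 7->4, 18->11, 8->5, 4->2, 20->12, 11->7
rank(y): 11->11, 1->1, 9->9, 6->6, 8->8, 10->10, 4->4, 3->3, 5->5, 2->2, 12->12, 7->7
Step 2: d_i = R_x(i) - R_y(i); compute d_i^2.
  (3-11)^2=64, (1-1)^2=0, (9-9)^2=0, (6-6)^2=0, (8-8)^2=0, (10-10)^2=0, (4-4)^2=0, (11-3)^2=64, (5-5)^2=0, (2-2)^2=0, (12-12)^2=0, (7-7)^2=0
sum(d^2) = 128.
Step 3: rho = 1 - 6*128 / (12*(12^2 - 1)) = 1 - 768/1716 = 0.552448.
Step 4: Under H0, t = rho * sqrt((n-2)/(1-rho^2)) = 2.0959 ~ t(10).
Step 5: Two-sided p-value from the t-distribution with 10 df = 0.062511.
Step 6: alpha = 0.1. reject H0.

rho = 0.5524, p = 0.062511, reject H0 at alpha = 0.1.


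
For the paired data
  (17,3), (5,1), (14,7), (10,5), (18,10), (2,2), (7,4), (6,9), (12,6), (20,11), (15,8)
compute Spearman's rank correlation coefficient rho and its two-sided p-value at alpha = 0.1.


Step 1: Rank x and y separately (midranks; no ties here).
rank(x): 17->9, 5->2, 14->7, 10->5, 18->10, 2->1, 7->4, 6->3, 12->6, 20->11, 15->8
rank(y): 3->3, 1->1, 7->7, 5->5, 10->10, 2->2, 4->4, 9->9, 6->6, 11->11, 8->8
Step 2: d_i = R_x(i) - R_y(i); compute d_i^2.
  (9-3)^2=36, (2-1)^2=1, (7-7)^2=0, (5-5)^2=0, (10-10)^2=0, (1-2)^2=1, (4-4)^2=0, (3-9)^2=36, (6-6)^2=0, (11-11)^2=0, (8-8)^2=0
sum(d^2) = 74.
Step 3: rho = 1 - 6*74 / (11*(11^2 - 1)) = 1 - 444/1320 = 0.663636.
Step 4: Under H0, t = rho * sqrt((n-2)/(1-rho^2)) = 2.6614 ~ t(9).
Step 5: Two-sided p-value from the t-distribution with 9 df = 0.025984.
Step 6: alpha = 0.1. reject H0.

rho = 0.6636, p = 0.025984, reject H0 at alpha = 0.1.


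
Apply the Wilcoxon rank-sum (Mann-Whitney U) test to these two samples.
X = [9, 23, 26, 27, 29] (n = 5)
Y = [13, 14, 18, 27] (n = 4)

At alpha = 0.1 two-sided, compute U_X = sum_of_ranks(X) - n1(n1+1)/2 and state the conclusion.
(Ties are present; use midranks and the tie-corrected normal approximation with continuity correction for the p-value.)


Step 1: Combine and sort all 9 observations; assign midranks.
sorted (value, group): (9,X), (13,Y), (14,Y), (18,Y), (23,X), (26,X), (27,X), (27,Y), (29,X)
ranks: 9->1, 13->2, 14->3, 18->4, 23->5, 26->6, 27->7.5, 27->7.5, 29->9
Step 2: Rank sum for X: R1 = 1 + 5 + 6 + 7.5 + 9 = 28.5.
Step 3: U_X = R1 - n1(n1+1)/2 = 28.5 - 5*6/2 = 28.5 - 15 = 13.5.
       U_Y = n1*n2 - U_X = 20 - 13.5 = 6.5.
Step 4: Ties are present, so use the tie-corrected normal approximation (with continuity correction) for the p-value.
Step 5: p-value = 0.460558; compare to alpha = 0.1. fail to reject H0.

U_X = 13.5, p = 0.460558, fail to reject H0 at alpha = 0.1.


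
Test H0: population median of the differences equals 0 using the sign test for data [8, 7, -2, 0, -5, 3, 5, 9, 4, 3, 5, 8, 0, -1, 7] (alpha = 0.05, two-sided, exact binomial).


Step 1: Discard zero differences. Original n = 15; n_eff = number of nonzero differences = 13.
Nonzero differences (with sign): +8, +7, -2, -5, +3, +5, +9, +4, +3, +5, +8, -1, +7
Step 2: Count signs: positive = 10, negative = 3.
Step 3: Under H0: P(positive) = 0.5, so the number of positives S ~ Bin(13, 0.5).
Step 4: Two-sided exact p-value = sum of Bin(13,0.5) probabilities at or below the observed probability = 0.092285.
Step 5: alpha = 0.05. fail to reject H0.

n_eff = 13, pos = 10, neg = 3, p = 0.092285, fail to reject H0.


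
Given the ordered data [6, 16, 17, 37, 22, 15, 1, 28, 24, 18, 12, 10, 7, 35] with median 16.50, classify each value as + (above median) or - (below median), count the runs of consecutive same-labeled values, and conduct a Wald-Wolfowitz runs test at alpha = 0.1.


Step 1: Compute median = 16.50; label A = above, B = below.
Labels in order: BBAAABBAAABBBA  (n_A = 7, n_B = 7)
Step 2: Count runs R = 6.
Step 3: Under H0 (random ordering), E[R] = 2*n_A*n_B/(n_A+n_B) + 1 = 2*7*7/14 + 1 = 8.0000.
        Var[R] = 2*n_A*n_B*(2*n_A*n_B - n_A - n_B) / ((n_A+n_B)^2 * (n_A+n_B-1)) = 8232/2548 = 3.2308.
        SD[R] = 1.7974.
Step 4: Continuity-corrected z = (R + 0.5 - E[R]) / SD[R] = (6 + 0.5 - 8.0000) / 1.7974 = -0.8345.
Step 5: Two-sided p-value via normal approximation = 2*(1 - Phi(|z|)) = 0.403986.
Step 6: alpha = 0.1. fail to reject H0.

R = 6, z = -0.8345, p = 0.403986, fail to reject H0.
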